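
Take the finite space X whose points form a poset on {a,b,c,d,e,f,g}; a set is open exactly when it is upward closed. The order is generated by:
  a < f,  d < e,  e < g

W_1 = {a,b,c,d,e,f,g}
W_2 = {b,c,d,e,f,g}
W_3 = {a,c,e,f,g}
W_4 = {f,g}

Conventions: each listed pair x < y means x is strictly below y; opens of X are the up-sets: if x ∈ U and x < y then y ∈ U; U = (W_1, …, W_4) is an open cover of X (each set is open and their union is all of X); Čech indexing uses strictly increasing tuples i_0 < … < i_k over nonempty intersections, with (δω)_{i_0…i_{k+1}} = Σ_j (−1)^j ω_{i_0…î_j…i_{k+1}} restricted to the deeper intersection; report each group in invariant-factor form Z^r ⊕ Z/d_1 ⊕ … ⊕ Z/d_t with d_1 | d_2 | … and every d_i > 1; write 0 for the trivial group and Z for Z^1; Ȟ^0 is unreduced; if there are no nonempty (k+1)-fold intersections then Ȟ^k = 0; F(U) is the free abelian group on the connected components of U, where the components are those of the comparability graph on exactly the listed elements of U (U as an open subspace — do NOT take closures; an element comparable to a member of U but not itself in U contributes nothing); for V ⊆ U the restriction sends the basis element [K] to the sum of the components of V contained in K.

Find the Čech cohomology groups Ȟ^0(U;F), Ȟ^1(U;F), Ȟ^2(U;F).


Ȟ^0 = Z^4,  Ȟ^1 = 0,  Ȟ^2 = 0

nerve simplices:
  W12={b,c,d,e,f,g} W13={a,c,e,f,g} W14={f,g} W23={c,e,f,g} W24={f,g} W34={f,g}
  W123={c,e,f,g} W124={f,g} W134={f,g} W234={f,g}
  W1234={f,g}
components per intersection:
  W1: {a,f} {b} {c} {d,e,g}
  W2: {b} {c} {d,e,g} {f}
  W3: {a,f} {c} {e,g}
  W4: {f} {g}
  W12: {b} {c} {d,e,g} {f}
  W13: {a,f} {c} {e,g}
  W14: {f} {g}
  W23: {c} {e,g} {f}
  W24: {f} {g}
  W34: {f} {g}
  W123: {c} {e,g} {f}
  W124: {f} {g}
  W134: {f} {g}
  W234: {f} {g}
  W1234: {f} {g}
C dims 13,16,9,2; δ0: rk 9, SNF 1^9; δ1: rk 7, SNF 1^7; δ2: rk 2, SNF 1^2
degree 0: 13−9−0 = 4 → Ȟ^0 ≅ Z^4
degree 1: 16−7−9 = 0 → Ȟ^1 ≅ 0
degree 2: 9−2−7 = 0 → Ȟ^2 ≅ 0


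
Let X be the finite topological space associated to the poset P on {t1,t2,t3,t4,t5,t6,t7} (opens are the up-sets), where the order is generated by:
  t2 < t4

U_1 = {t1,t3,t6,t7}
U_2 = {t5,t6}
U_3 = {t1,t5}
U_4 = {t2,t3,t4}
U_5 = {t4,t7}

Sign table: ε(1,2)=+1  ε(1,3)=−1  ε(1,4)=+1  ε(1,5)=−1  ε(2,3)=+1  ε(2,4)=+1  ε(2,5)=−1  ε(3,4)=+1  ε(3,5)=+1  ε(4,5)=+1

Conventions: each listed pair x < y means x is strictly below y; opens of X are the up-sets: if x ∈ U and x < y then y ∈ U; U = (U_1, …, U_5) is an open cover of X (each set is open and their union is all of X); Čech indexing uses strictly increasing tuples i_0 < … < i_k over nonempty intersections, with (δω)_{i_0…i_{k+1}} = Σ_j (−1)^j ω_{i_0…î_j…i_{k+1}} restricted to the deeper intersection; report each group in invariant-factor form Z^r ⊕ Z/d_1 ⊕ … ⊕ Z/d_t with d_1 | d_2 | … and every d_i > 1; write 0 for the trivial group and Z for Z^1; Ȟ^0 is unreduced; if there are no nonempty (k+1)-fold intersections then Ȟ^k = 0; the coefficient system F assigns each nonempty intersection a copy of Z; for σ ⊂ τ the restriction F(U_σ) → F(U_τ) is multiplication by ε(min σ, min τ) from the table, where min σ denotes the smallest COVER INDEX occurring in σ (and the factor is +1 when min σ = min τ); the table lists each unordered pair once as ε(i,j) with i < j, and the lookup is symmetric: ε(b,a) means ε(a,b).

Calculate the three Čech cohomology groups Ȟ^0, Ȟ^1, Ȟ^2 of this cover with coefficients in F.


nonempty intersections:
  U12={t6} U13={t1} U14={t3} U15={t7} U23={t5} U45={t4}
C dims 5,6; δ0: rk 5, SNF 1^4·2
Ȟ^0: (5−5)−0=0 ⇒ 0
Ȟ^1: (6−0)−5=1 plus torsion [2] ⇒ Z ⊕ Z/2
Ȟ^2: (0−0)−0=0 ⇒ 0

Ȟ^0 = 0,  Ȟ^1 = Z ⊕ Z/2,  Ȟ^2 = 0


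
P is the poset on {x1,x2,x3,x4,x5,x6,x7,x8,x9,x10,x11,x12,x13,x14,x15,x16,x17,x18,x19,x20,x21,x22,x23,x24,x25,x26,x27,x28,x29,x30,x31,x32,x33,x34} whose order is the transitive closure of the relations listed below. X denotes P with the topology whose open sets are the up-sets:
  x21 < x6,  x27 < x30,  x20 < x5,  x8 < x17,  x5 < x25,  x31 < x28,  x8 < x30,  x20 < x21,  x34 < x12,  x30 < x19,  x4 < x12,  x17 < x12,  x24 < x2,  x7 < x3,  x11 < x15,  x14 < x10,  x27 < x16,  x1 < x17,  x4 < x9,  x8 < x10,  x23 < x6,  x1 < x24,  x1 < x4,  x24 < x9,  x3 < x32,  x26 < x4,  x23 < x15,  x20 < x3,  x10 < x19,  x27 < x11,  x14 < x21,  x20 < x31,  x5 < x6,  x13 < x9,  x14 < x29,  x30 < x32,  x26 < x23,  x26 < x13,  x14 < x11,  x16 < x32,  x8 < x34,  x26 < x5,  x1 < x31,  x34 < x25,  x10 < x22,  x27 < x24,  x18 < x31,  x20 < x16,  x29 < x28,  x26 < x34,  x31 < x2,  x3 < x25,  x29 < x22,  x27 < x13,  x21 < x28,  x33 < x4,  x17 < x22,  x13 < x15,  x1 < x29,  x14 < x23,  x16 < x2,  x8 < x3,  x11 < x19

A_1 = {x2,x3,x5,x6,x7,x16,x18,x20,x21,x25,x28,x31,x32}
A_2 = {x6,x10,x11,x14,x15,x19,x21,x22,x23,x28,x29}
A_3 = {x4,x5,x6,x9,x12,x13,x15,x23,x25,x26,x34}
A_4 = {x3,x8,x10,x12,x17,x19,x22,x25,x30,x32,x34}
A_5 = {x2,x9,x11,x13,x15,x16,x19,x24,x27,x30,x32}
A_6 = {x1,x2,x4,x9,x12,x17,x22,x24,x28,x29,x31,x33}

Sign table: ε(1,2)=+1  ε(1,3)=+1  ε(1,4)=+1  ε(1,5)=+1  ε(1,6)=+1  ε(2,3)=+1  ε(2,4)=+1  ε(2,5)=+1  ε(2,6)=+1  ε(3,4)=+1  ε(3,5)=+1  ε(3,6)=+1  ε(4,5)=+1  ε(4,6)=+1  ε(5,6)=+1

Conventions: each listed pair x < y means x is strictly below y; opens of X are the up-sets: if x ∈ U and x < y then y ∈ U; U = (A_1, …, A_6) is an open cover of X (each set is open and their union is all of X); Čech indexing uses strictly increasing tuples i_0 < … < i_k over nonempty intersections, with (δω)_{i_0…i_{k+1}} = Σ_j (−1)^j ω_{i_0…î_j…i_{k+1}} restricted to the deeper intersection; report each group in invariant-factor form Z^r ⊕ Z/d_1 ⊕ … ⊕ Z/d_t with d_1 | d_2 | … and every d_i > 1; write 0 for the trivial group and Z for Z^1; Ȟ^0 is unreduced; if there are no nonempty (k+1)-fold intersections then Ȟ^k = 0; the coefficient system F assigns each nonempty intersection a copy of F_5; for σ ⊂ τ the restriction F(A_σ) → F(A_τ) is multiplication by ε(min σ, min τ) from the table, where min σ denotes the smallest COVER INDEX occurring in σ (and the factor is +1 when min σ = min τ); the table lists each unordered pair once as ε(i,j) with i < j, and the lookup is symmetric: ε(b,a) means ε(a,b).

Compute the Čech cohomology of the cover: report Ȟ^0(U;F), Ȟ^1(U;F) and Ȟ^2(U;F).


nerve of the cover:
  A12={x6,x21,x28} A13={x5,x6,x25} A14={x3,x25,x32} A15={x2,x16,x32} A16={x2,x28,x31} A23={x6,x15,x23} A24={x10,x19,x22} A25={x11,x15,x19} A26={x22,x28,x29} A34={x12,x25,x34} A35={x9,x13,x15} A36={x4,x9,x12} A45={x19,x30,x32} A46={x12,x17,x22} A56={x2,x9,x24}
  A123={x6} A126={x28} A134={x25} A145={x32} A156={x2} A235={x15} A245={x19} A246={x22} A346={x12} A356={x9}
C dims 6,15,10; δ0: rk_F5 5; δ1: rk_F5 10
Ȟ^0 = (6 − 5) − 0 = 1, so Ȟ^0 ≅ Z/5
Ȟ^1 = (15 − 10) − 5 = 0, so Ȟ^1 ≅ 0
Ȟ^2 = (10 − 0) − 10 = 0, so Ȟ^2 ≅ 0

Ȟ^0(U;F) ≅ Z/5; Ȟ^1(U;F) ≅ 0; Ȟ^2(U;F) ≅ 0


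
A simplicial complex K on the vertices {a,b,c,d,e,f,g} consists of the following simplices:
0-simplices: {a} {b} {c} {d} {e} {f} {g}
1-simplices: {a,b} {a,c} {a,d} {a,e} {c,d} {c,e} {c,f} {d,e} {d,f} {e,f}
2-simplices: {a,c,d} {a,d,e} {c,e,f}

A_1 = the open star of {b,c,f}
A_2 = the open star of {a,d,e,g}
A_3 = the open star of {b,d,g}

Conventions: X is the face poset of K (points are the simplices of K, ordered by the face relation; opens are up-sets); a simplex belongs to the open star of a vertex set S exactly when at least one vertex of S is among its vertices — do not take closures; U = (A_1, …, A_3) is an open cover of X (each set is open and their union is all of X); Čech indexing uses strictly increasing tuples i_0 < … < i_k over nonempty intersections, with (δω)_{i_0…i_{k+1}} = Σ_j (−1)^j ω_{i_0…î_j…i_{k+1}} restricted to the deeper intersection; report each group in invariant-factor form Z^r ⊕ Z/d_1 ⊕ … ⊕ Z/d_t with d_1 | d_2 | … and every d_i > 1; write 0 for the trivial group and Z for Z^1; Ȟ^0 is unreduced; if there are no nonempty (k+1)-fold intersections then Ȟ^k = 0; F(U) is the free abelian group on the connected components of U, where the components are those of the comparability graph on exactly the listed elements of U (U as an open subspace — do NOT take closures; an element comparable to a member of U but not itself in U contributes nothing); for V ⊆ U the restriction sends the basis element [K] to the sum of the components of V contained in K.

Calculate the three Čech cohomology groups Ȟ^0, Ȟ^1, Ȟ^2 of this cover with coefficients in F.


Ȟ^0(U;F) ≅ Z^2,  Ȟ^1(U;F) ≅ Z^2,  Ȟ^2(U;F) ≅ 0

nonempty overlaps:
  A1={{b},{c},{f},{a,b},{a,c},{c,d},{c,e},{c,f},{d,f},{e,f},{a,c,d},{c,e,f}} A2={{a},{d},{e},{g},{a,b},{a,c},{a,d},{a,e},{c,d},{c,e},{d,e},{d,f},{e,f},{a,c,d},{a,d,e},{c,e,f}} A3={{b},{d},{g},{a,b},{a,d},{c,d},{d,e},{d,f},{a,c,d},{a,d,e}}
  A12={{a,b},{a,c},{c,d},{c,e},{d,f},{e,f},{a,c,d},{c,e,f}} A13={{b},{a,b},{c,d},{d,f},{a,c,d}} A23={{d},{g},{a,b},{a,d},{c,d},{d,e},{d,f},{a,c,d},{a,d,e}}
  A123={{a,b},{c,d},{d,f},{a,c,d}}
components per intersection:
  A1: {{b},{a,b}} {{c},{f},{a,c},{c,d},{c,e},{c,f},{d,f},{e,f},{a,c,d},{c,e,f}}
  A2: {{a},{d},{e},{a,b},{a,c},{a,d},{a,e},{c,d},{c,e},{d,e},{d,f},{e,f},{a,c,d},{a,d,e},{c,e,f}} {{g}}
  A3: {{b},{a,b}} {{d},{a,d},{c,d},{d,e},{d,f},{a,c,d},{a,d,e}} {{g}}
  A12: {{a,b}} {{a,c},{c,d},{a,c,d}} {{c,e},{e,f},{c,e,f}} {{d,f}}
  A13: {{b},{a,b}} {{c,d},{a,c,d}} {{d,f}}
  A23: {{d},{a,d},{c,d},{d,e},{d,f},{a,c,d},{a,d,e}} {{g}} {{a,b}}
  A123: {{a,b}} {{c,d},{a,c,d}} {{d,f}}
C dims 7,10,3; δ0: rk 5, SNF 1^5; δ1: rk 3, SNF 1^3
degree 0: 7−5−0 = 2 → Ȟ^0 ≅ Z^2
degree 1: 10−3−5 = 2 → Ȟ^1 ≅ Z^2
degree 2: 3−0−3 = 0 → Ȟ^2 ≅ 0


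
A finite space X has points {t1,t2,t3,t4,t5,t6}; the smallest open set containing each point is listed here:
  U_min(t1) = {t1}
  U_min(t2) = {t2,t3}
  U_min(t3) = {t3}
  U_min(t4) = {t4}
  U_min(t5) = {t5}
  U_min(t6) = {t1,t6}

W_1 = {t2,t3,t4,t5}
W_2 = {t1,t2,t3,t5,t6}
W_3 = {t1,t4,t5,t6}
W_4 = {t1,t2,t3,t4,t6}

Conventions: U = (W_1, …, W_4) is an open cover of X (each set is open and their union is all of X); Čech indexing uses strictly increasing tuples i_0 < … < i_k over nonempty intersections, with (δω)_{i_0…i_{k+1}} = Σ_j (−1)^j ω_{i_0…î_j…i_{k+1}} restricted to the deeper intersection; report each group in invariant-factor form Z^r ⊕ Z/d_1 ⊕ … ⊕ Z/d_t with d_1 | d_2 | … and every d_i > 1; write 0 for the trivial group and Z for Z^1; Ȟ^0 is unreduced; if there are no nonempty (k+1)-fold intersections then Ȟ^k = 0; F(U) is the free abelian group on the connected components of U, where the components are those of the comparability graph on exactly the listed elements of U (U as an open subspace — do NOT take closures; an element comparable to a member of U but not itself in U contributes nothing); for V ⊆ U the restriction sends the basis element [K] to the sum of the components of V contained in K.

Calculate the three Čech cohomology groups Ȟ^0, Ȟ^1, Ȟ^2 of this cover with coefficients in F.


Ȟ^0(U;F) ≅ Z^4; Ȟ^1(U;F) ≅ 0; Ȟ^2(U;F) ≅ 0

cover nerve:
  W12={t2,t3,t5} W13={t4,t5} W14={t2,t3,t4} W23={t1,t5,t6} W24={t1,t2,t3,t6} W34={t1,t4,t6}
  W123={t5} W124={t2,t3} W134={t4} W234={t1,t6}
components per intersection:
  W1: {t2,t3} {t4} {t5}
  W2: {t1,t6} {t2,t3} {t5}
  W3: {t1,t6} {t4} {t5}
  W4: {t1,t6} {t2,t3} {t4}
  W12: {t2,t3} {t5}
  W13: {t4} {t5}
  W14: {t2,t3} {t4}
  W23: {t1,t6} {t5}
  W24: {t1,t6} {t2,t3}
  W34: {t1,t6} {t4}
  W123: {t5}
  W124: {t2,t3}
  W134: {t4}
  W234: {t1,t6}
C dims 12,12,4; δ0: rk 8, SNF 1^8; δ1: rk 4, SNF 1^4
Ȟ^0: (12−8)−0=4 ⇒ Z^4
Ȟ^1: (12−4)−8=0 ⇒ 0
Ȟ^2: (4−0)−4=0 ⇒ 0


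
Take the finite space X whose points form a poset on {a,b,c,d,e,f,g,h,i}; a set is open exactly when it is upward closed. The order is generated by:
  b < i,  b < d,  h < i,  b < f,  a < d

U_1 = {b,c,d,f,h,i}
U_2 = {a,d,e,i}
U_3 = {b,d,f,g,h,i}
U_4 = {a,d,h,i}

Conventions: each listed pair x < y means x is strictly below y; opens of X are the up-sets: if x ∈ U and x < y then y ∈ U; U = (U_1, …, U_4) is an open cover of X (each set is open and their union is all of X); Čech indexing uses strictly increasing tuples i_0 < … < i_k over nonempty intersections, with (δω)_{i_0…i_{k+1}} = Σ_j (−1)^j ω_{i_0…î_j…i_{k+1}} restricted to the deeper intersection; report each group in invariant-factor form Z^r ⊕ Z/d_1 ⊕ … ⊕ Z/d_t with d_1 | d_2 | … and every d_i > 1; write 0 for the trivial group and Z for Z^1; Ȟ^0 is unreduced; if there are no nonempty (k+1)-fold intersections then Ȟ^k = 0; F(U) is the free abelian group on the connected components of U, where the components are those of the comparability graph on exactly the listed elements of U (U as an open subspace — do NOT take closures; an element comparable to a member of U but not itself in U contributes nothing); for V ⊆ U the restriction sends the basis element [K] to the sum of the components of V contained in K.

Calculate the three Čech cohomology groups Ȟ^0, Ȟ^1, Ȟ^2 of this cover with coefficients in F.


nerve simplices:
  U12={d,i} U13={b,d,f,h,i} U14={d,h,i} U23={d,i} U24={a,d,i} U34={d,h,i}
  U123={d,i} U124={d,i} U134={d,h,i} U234={d,i}
  U1234={d,i}
components per intersection:
  U1: {b,d,f,h,i} {c}
  U2: {a,d} {e} {i}
  U3: {b,d,f,h,i} {g}
  U4: {a,d} {h,i}
  U12: {d} {i}
  U13: {b,d,f,h,i}
  U14: {d} {h,i}
  U23: {d} {i}
  U24: {a,d} {i}
  U34: {d} {h,i}
  U123: {d} {i}
  U124: {d} {i}
  U134: {d} {h,i}
  U234: {d} {i}
  U1234: {d} {i}
C dims 9,11,8,2; δ0: rk 5, SNF 1^5; δ1: rk 6, SNF 1^6; δ2: rk 2, SNF 1^2
degree 0: 9−5−0 = 4 → Ȟ^0 ≅ Z^4
degree 1: 11−6−5 = 0 → Ȟ^1 ≅ 0
degree 2: 8−2−6 = 0 → Ȟ^2 ≅ 0

Ȟ^0 = Z^4,  Ȟ^1 = 0,  Ȟ^2 = 0


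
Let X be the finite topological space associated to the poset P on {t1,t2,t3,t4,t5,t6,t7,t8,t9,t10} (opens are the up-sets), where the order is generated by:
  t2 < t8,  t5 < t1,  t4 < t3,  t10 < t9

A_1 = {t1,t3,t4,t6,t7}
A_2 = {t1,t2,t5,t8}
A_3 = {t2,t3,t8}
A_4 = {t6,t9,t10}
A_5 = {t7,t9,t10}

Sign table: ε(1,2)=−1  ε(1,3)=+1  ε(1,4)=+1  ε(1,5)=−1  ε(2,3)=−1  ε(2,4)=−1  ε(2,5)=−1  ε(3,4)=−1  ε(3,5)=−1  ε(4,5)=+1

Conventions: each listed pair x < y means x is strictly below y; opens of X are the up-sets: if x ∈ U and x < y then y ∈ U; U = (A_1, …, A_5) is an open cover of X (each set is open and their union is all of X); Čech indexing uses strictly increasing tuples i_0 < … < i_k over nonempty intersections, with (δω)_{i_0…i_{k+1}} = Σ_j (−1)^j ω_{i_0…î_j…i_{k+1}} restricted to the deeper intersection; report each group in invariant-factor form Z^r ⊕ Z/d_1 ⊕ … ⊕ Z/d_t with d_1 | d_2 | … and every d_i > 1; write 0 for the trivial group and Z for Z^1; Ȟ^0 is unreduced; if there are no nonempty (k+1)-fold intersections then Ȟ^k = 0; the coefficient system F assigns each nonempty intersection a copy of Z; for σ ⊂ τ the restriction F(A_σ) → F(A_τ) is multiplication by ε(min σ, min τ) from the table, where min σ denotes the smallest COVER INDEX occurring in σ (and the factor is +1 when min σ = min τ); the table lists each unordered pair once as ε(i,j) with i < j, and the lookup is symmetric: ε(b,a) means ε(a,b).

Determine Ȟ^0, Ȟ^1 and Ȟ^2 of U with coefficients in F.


cover nerve:
  A12={t1} A13={t3} A14={t6} A15={t7} A23={t2,t8} A45={t9,t10}
C dims 5,6; δ0: rk 5, SNF 1^4·2
Ȟ^0: (5−5)−0=0 ⇒ 0
Ȟ^1: (6−0)−5=1 plus torsion [2] ⇒ Z ⊕ Z/2
Ȟ^2: (0−0)−0=0 ⇒ 0

Ȟ^0 = 0, Ȟ^1 = Z ⊕ Z/2, Ȟ^2 = 0


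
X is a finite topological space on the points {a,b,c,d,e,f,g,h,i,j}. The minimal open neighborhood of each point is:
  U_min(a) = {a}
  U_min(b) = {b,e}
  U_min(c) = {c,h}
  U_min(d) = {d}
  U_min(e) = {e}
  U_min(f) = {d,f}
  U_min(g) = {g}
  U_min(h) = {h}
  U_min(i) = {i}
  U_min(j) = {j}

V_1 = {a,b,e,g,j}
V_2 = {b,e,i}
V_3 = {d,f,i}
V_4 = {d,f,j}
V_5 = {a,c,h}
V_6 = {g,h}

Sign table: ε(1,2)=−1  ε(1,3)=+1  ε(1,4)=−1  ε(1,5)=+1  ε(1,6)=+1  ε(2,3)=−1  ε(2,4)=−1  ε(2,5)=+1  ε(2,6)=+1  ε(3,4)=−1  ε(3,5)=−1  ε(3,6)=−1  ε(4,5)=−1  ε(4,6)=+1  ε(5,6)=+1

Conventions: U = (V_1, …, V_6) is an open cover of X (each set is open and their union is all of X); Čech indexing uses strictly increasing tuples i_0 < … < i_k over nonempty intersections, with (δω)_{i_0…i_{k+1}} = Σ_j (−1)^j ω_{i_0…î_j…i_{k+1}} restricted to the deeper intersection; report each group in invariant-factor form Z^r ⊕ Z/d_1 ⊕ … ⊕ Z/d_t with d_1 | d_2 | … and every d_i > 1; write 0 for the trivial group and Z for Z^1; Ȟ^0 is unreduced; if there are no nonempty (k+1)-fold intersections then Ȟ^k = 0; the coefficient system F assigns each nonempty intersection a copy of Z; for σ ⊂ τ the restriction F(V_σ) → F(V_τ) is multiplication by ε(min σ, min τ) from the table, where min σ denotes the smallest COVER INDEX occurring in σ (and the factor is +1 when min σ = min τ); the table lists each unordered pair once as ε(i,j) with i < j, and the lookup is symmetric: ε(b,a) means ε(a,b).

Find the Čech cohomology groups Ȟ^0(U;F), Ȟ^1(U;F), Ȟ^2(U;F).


Ȟ^0 ≅ Z; Ȟ^1 ≅ Z^2; Ȟ^2 ≅ 0

nonempty intersections:
  V12={b,e} V14={j} V15={a} V16={g} V23={i} V34={d,f} V56={h}
C dims 6,7; δ0: rk 5, SNF 1^5
Ȟ^0: (6−5)−0=1 ⇒ Z
Ȟ^1: (7−0)−5=2 ⇒ Z^2
Ȟ^2: (0−0)−0=0 ⇒ 0


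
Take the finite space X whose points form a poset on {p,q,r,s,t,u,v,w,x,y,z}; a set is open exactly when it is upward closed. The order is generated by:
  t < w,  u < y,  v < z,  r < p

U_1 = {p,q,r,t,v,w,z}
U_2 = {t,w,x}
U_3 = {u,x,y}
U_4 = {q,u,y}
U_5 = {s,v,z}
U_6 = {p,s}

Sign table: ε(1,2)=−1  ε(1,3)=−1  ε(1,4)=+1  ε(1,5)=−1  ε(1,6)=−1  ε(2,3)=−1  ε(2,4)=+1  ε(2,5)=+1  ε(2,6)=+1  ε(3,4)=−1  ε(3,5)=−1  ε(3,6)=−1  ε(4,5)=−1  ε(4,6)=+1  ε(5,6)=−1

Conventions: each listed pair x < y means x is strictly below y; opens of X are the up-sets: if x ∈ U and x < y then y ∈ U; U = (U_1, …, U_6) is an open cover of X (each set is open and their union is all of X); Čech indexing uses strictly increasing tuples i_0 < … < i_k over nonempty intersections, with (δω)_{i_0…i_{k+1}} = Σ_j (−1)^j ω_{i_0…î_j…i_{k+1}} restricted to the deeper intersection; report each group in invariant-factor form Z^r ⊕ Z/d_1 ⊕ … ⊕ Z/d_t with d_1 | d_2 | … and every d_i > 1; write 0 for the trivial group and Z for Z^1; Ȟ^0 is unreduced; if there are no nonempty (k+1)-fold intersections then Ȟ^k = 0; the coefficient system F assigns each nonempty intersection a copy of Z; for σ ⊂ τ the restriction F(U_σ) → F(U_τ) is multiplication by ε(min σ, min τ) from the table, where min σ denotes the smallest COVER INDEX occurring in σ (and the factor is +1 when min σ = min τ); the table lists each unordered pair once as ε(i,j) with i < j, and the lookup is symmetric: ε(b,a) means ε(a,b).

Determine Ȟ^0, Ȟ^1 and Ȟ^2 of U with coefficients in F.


Ȟ^0 = 0; Ȟ^1 = Z ⊕ Z/2; Ȟ^2 = 0

intersection data:
  U12={t,w} U14={q} U15={v,z} U16={p} U23={x} U34={u,y} U56={s}
C dims 6,7; δ0: rk 6, SNF 1^5·2
Ȟ^0 = (6 − 6) − 0 = 0, so Ȟ^0 ≅ 0
Ȟ^1 = (7 − 0) − 6 = 1 plus torsion [2], so Ȟ^1 ≅ Z ⊕ Z/2
Ȟ^2 = (0 − 0) − 0 = 0, so Ȟ^2 ≅ 0


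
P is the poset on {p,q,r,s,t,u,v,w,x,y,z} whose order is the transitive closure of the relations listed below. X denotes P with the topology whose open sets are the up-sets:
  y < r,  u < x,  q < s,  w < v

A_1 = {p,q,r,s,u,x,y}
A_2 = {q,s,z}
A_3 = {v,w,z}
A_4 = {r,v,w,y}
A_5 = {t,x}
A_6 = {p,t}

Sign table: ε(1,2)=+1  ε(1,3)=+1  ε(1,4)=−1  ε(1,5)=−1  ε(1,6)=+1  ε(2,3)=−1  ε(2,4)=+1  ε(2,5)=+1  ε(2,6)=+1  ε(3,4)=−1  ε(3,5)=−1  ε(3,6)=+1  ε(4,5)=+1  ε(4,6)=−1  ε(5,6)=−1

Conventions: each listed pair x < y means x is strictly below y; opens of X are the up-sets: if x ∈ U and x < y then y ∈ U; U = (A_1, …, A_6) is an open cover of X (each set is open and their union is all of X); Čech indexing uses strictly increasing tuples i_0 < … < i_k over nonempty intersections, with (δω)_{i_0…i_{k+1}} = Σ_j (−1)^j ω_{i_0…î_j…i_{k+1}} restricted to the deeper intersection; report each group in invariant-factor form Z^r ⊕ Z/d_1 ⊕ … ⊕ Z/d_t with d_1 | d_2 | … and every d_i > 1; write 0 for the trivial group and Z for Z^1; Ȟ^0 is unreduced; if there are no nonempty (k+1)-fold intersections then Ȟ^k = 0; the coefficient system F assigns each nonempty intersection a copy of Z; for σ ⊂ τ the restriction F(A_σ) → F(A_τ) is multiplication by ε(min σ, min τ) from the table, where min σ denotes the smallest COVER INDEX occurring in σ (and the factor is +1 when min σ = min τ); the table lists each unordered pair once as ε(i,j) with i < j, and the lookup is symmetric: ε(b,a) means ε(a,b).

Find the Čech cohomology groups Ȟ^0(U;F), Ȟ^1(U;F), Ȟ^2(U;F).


intersection data:
  A12={q,s} A14={r,y} A15={x} A16={p} A23={z} A34={v,w} A56={t}
C dims 6,7; δ0: rk 6, SNF 1^5·2
Ȟ^0 = (6 − 6) − 0 = 0, so Ȟ^0 ≅ 0
Ȟ^1 = (7 − 0) − 6 = 1 plus torsion [2], so Ȟ^1 ≅ Z ⊕ Z/2
Ȟ^2 = (0 − 0) − 0 = 0, so Ȟ^2 ≅ 0

Ȟ^0(U;F) ≅ 0; Ȟ^1(U;F) ≅ Z ⊕ Z/2; Ȟ^2(U;F) ≅ 0


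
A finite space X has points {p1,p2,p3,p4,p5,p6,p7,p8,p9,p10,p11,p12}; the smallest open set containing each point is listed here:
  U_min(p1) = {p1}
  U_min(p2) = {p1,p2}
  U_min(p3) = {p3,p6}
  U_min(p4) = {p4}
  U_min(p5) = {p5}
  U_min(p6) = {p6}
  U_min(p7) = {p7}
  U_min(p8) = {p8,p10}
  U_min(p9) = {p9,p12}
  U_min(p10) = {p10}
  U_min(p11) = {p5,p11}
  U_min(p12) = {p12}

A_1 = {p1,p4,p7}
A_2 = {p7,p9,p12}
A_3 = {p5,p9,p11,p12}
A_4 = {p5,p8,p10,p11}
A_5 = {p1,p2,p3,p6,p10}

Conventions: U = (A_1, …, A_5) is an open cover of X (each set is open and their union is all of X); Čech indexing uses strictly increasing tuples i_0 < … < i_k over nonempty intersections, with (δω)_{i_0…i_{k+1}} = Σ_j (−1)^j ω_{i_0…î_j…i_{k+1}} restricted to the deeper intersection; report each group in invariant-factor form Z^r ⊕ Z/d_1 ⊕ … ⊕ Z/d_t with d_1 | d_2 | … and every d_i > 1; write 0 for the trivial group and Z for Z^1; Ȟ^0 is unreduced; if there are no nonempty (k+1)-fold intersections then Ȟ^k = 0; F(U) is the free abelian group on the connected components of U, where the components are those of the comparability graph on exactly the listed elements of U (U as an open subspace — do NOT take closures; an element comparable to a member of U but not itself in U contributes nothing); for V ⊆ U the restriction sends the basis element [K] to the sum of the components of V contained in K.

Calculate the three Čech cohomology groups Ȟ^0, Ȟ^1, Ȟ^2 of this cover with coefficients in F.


Ȟ^0 ≅ Z^7,  Ȟ^1 ≅ 0,  Ȟ^2 ≅ 0

cover nerve:
  A12={p7} A15={p1} A23={p9,p12} A34={p5,p11} A45={p10}
components per intersection:
  A1: {p1} {p4} {p7}
  A2: {p7} {p9,p12}
  A3: {p5,p11} {p9,p12}
  A4: {p5,p11} {p8,p10}
  A5: {p1,p2} {p3,p6} {p10}
  A12: {p7}
  A15: {p1}
  A23: {p9,p12}
  A34: {p5,p11}
  A45: {p10}
C dims 12,5; δ0: rk 5, SNF 1^5
Ȟ^0: (12−5)−0=7 ⇒ Z^7
Ȟ^1: (5−0)−5=0 ⇒ 0
Ȟ^2: (0−0)−0=0 ⇒ 0


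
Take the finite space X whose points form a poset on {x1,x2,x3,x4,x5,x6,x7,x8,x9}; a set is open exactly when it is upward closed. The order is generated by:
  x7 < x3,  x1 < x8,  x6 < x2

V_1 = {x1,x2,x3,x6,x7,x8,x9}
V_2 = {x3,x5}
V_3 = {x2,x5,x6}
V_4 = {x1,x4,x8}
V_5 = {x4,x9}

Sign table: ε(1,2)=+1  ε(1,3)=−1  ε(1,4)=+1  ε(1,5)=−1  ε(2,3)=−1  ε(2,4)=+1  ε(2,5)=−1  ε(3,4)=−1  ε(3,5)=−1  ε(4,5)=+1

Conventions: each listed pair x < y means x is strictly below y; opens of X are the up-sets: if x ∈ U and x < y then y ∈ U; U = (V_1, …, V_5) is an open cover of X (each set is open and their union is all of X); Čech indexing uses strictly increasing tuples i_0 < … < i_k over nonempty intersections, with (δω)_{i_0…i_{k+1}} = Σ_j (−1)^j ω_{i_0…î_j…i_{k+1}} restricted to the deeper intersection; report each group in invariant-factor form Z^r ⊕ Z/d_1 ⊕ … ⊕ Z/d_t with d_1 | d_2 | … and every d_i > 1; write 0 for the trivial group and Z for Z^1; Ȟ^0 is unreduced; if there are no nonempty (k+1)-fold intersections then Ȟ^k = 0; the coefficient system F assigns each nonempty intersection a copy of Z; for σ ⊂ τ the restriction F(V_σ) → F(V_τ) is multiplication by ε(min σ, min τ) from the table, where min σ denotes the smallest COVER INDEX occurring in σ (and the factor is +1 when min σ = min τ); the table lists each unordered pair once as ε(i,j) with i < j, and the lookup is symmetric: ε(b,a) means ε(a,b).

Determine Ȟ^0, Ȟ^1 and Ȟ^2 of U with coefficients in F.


Ȟ^0(U;F) ≅ 0, Ȟ^1(U;F) ≅ Z ⊕ Z/2, Ȟ^2(U;F) ≅ 0

nerve of the cover:
  V12={x3} V13={x2,x6} V14={x1,x8} V15={x9} V23={x5} V45={x4}
C dims 5,6; δ0: rk 5, SNF 1^4·2
Ȟ^0 = (5 − 5) − 0 = 0, so Ȟ^0 ≅ 0
Ȟ^1 = (6 − 0) − 5 = 1 plus torsion [2], so Ȟ^1 ≅ Z ⊕ Z/2
Ȟ^2 = (0 − 0) − 0 = 0, so Ȟ^2 ≅ 0


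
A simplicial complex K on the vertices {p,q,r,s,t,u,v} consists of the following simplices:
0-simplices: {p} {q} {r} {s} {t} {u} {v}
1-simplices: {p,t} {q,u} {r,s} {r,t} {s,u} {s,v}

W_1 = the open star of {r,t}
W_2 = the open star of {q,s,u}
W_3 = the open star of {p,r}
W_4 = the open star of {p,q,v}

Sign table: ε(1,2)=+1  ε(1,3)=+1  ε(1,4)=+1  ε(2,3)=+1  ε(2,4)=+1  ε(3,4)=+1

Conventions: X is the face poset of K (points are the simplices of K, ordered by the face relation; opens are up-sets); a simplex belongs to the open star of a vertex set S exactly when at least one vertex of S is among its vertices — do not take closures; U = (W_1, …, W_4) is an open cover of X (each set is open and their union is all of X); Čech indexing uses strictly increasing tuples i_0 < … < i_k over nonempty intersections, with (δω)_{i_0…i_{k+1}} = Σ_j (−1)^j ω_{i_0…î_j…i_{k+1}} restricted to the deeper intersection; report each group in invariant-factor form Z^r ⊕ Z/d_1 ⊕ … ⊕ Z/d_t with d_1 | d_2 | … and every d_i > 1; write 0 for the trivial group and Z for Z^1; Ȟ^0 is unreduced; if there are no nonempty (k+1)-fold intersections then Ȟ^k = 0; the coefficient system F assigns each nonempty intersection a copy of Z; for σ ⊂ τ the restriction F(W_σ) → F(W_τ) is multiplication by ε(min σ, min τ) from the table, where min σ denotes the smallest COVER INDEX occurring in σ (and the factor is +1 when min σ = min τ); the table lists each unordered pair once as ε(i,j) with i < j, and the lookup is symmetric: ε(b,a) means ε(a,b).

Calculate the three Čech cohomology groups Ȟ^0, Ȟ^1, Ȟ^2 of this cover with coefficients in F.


Ȟ^0 ≅ Z, Ȟ^1 ≅ Z and Ȟ^2 ≅ 0

nerve simplices:
  W1={{r},{t},{p,t},{r,s},{r,t}} W2={{q},{s},{u},{q,u},{r,s},{s,u},{s,v}} W3={{p},{r},{p,t},{r,s},{r,t}} W4={{p},{q},{v},{p,t},{q,u},{s,v}}
  W12={{r,s}} W13={{r},{p,t},{r,s},{r,t}} W14={{p,t}} W23={{r,s}} W24={{q},{q,u},{s,v}} W34={{p},{p,t}}
  W123={{r,s}} W134={{p,t}}
C dims 4,6,2; δ0: rk 3, SNF 1^3; δ1: rk 2, SNF 1^2
degree 0: 4−3−0 = 1 → Ȟ^0 ≅ Z
degree 1: 6−2−3 = 1 → Ȟ^1 ≅ Z
degree 2: 2−0−2 = 0 → Ȟ^2 ≅ 0


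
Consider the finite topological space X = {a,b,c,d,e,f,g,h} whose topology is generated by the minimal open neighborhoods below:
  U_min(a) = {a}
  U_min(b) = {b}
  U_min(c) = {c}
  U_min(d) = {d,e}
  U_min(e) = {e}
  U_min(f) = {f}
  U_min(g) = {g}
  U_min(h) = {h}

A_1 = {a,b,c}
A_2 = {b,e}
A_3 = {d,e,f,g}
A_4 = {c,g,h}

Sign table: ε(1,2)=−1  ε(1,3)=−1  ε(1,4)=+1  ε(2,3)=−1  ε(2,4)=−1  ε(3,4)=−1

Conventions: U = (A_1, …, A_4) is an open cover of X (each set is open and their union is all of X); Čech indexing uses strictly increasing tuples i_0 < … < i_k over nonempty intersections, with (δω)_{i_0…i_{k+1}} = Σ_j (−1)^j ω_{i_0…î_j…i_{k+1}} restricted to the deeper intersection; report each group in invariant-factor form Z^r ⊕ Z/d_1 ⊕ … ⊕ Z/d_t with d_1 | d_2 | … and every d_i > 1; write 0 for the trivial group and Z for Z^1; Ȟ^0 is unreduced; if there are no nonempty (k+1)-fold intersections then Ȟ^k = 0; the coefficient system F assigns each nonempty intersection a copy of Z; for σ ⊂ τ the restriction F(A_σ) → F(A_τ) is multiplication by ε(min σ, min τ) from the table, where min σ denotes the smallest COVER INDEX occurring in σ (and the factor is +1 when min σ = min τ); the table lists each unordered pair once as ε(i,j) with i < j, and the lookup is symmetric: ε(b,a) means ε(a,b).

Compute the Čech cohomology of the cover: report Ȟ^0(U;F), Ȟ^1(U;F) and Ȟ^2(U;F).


Ȟ^0 = 0, Ȟ^1 = Z/2, Ȟ^2 = 0

nerve simplices:
  A12={b} A14={c} A23={e} A34={g}
C dims 4,4; δ0: rk 4, SNF 1^3·2
degree 0: 4−4−0 = 0 → Ȟ^0 ≅ 0
degree 1: 4−0−4 = 0 plus torsion [2] → Ȟ^1 ≅ Z/2
degree 2: 0−0−0 = 0 → Ȟ^2 ≅ 0


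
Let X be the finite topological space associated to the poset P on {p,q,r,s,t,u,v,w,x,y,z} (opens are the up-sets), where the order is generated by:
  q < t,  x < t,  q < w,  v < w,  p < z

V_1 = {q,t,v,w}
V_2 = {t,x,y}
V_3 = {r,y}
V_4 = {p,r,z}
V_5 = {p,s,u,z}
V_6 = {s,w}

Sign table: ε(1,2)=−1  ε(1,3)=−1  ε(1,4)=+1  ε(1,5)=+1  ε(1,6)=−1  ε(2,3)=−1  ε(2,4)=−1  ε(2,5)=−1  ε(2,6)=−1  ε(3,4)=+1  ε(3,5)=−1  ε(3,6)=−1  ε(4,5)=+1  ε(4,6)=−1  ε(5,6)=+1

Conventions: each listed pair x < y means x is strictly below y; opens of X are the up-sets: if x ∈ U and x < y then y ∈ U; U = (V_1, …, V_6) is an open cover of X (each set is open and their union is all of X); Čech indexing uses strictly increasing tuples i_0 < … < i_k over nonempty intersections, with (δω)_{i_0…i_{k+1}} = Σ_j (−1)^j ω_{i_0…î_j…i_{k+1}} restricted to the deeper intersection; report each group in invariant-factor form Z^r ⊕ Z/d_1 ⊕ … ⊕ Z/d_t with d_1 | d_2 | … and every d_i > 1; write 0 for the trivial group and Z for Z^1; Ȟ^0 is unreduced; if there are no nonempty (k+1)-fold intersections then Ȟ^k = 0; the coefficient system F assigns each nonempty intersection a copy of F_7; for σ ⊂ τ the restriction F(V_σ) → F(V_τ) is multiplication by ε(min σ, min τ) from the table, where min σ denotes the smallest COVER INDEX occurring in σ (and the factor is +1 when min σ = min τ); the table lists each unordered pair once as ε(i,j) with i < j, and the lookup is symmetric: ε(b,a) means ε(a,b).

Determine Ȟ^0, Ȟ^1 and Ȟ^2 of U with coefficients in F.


Ȟ^0 = 0, Ȟ^1 = 0, Ȟ^2 = 0

cover nerve:
  V12={t} V16={w} V23={y} V34={r} V45={p,z} V56={s}
C dims 6,6; δ0: rk_F7 6
Ȟ^0: (6−6)−0=0 ⇒ 0
Ȟ^1: (6−0)−6=0 ⇒ 0
Ȟ^2: (0−0)−0=0 ⇒ 0


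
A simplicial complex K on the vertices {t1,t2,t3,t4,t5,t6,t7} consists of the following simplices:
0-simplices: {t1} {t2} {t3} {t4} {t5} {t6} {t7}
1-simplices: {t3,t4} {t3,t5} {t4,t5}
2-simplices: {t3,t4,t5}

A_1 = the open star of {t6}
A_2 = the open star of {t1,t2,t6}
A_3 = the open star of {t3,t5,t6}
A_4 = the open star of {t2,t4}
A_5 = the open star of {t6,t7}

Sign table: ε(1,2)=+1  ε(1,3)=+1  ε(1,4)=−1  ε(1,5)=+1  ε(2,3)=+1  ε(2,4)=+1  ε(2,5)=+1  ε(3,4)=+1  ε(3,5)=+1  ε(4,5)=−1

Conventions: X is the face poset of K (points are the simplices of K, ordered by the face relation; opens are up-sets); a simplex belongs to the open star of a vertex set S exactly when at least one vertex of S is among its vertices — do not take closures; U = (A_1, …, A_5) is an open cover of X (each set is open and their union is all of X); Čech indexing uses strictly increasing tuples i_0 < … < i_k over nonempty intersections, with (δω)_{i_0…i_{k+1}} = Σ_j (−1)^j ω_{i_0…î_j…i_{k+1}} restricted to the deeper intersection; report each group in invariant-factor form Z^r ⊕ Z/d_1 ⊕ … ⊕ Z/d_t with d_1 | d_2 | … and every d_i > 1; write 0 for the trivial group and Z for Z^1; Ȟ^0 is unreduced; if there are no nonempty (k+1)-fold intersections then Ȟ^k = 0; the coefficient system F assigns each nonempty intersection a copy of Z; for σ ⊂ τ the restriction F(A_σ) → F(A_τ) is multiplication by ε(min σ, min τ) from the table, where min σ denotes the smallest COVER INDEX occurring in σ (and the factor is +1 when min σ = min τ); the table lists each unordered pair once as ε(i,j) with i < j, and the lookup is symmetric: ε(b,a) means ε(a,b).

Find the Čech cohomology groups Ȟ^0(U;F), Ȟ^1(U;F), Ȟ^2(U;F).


intersection data:
  A1={{t6}} A2={{t1},{t2},{t6}} A3={{t3},{t5},{t6},{t3,t4},{t3,t5},{t4,t5},{t3,t4,t5}} A4={{t2},{t4},{t3,t4},{t4,t5},{t3,t4,t5}} A5={{t6},{t7}}
  A12={{t6}} A13={{t6}} A15={{t6}} A23={{t6}} A24={{t2}} A25={{t6}} A34={{t3,t4},{t4,t5},{t3,t4,t5}} A35={{t6}}
  A123={{t6}} A125={{t6}} A135={{t6}} A235={{t6}}
  A1235={{t6}}
C dims 5,8,4,1; δ0: rk 4, SNF 1^4; δ1: rk 3, SNF 1^3; δ2: rk 1, SNF 1^1
Ȟ^0 = (5 − 4) − 0 = 1, so Ȟ^0 ≅ Z
Ȟ^1 = (8 − 3) − 4 = 1, so Ȟ^1 ≅ Z
Ȟ^2 = (4 − 1) − 3 = 0, so Ȟ^2 ≅ 0

Ȟ^0 = Z, Ȟ^1 = Z, Ȟ^2 = 0


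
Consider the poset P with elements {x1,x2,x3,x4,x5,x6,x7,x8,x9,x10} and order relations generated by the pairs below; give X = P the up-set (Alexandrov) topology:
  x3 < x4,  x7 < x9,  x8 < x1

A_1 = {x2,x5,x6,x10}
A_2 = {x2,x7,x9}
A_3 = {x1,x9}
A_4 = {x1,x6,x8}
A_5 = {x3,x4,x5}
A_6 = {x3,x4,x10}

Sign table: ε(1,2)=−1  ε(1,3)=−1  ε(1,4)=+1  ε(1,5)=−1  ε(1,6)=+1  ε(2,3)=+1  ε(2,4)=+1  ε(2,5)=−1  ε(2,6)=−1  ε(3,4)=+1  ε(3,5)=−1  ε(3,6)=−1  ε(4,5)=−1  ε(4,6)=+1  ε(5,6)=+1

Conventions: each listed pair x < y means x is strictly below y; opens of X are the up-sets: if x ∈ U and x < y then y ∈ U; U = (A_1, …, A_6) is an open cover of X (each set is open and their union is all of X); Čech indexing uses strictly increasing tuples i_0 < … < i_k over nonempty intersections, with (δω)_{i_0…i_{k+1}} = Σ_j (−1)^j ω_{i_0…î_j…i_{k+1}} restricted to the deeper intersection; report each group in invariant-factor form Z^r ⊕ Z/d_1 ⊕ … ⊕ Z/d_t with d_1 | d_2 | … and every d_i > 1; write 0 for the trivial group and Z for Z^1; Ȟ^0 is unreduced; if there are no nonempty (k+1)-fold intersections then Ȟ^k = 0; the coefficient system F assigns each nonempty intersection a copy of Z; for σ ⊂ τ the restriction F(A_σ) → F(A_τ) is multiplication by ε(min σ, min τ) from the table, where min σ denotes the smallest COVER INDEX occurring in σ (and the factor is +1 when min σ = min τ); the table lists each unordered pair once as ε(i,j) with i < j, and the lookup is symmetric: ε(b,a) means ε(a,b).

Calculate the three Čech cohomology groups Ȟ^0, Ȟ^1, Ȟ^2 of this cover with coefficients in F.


nerve of the cover:
  A12={x2} A14={x6} A15={x5} A16={x10} A23={x9} A34={x1} A56={x3,x4}
C dims 6,7; δ0: rk 6, SNF 1^5·2
Ȟ^0 = (6 − 6) − 0 = 0, so Ȟ^0 ≅ 0
Ȟ^1 = (7 − 0) − 6 = 1 plus torsion [2], so Ȟ^1 ≅ Z ⊕ Z/2
Ȟ^2 = (0 − 0) − 0 = 0, so Ȟ^2 ≅ 0

Ȟ^0 = 0; Ȟ^1 = Z ⊕ Z/2; Ȟ^2 = 0


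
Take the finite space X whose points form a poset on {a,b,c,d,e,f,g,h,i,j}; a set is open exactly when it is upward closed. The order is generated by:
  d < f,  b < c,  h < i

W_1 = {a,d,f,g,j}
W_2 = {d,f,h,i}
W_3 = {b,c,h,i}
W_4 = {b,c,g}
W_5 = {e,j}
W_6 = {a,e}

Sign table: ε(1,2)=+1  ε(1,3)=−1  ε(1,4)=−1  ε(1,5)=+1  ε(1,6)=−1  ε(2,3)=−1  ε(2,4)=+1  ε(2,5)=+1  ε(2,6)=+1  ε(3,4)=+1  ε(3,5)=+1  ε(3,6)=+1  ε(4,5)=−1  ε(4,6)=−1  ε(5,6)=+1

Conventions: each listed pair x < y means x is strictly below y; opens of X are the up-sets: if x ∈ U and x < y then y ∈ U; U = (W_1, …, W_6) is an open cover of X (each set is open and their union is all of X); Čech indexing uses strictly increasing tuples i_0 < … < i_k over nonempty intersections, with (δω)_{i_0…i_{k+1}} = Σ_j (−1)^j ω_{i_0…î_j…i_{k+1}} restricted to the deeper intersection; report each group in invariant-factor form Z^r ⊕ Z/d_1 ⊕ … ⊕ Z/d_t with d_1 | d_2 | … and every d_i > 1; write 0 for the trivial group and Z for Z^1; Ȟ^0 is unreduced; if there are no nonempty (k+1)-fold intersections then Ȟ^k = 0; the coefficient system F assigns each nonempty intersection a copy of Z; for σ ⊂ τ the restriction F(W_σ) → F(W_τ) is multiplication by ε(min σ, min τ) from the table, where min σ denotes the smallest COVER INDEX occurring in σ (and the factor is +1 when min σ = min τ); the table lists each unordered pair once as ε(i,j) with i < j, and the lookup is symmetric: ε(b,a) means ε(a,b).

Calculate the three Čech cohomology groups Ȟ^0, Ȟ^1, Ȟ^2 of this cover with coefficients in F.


Ȟ^0(U;F) ≅ 0,  Ȟ^1(U;F) ≅ Z ⊕ Z/2,  Ȟ^2(U;F) ≅ 0

nerve of the cover:
  W12={d,f} W14={g} W15={j} W16={a} W23={h,i} W34={b,c} W56={e}
C dims 6,7; δ0: rk 6, SNF 1^5·2
Ȟ^0 = (6 − 6) − 0 = 0, so Ȟ^0 ≅ 0
Ȟ^1 = (7 − 0) − 6 = 1 plus torsion [2], so Ȟ^1 ≅ Z ⊕ Z/2
Ȟ^2 = (0 − 0) − 0 = 0, so Ȟ^2 ≅ 0


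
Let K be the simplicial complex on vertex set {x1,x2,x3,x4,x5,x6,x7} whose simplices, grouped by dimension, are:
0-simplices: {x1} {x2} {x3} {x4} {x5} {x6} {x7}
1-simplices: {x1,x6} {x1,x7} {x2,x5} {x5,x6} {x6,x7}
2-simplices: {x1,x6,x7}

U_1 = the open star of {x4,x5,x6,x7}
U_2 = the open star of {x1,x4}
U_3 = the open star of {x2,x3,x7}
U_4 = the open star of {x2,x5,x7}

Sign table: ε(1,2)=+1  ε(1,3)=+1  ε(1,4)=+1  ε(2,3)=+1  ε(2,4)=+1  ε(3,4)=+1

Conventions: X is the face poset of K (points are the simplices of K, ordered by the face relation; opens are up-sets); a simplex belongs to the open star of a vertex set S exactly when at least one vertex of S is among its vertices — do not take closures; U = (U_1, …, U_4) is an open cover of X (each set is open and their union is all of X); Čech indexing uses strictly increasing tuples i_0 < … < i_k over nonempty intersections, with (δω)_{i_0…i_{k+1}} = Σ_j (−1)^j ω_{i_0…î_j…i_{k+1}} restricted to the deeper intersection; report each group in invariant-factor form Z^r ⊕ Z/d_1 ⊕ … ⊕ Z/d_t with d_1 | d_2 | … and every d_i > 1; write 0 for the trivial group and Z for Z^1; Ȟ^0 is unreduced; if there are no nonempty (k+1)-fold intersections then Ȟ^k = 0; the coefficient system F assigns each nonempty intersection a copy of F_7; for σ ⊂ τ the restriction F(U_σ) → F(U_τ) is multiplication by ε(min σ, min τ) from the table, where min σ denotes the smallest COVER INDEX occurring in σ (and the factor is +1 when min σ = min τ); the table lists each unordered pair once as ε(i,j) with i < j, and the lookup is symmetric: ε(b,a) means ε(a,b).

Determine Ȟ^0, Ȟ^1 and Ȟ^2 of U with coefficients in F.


Ȟ^0(U;F) ≅ Z/7, Ȟ^1(U;F) ≅ 0 and Ȟ^2(U;F) ≅ 0

intersection data:
  U1={{x4},{x5},{x6},{x7},{x1,x6},{x1,x7},{x2,x5},{x5,x6},{x6,x7},{x1,x6,x7}} U2={{x1},{x4},{x1,x6},{x1,x7},{x1,x6,x7}} U3={{x2},{x3},{x7},{x1,x7},{x2,x5},{x6,x7},{x1,x6,x7}} U4={{x2},{x5},{x7},{x1,x7},{x2,x5},{x5,x6},{x6,x7},{x1,x6,x7}}
  U12={{x4},{x1,x6},{x1,x7},{x1,x6,x7}} U13={{x7},{x1,x7},{x2,x5},{x6,x7},{x1,x6,x7}} U14={{x5},{x7},{x1,x7},{x2,x5},{x5,x6},{x6,x7},{x1,x6,x7}} U23={{x1,x7},{x1,x6,x7}} U24={{x1,x7},{x1,x6,x7}} U34={{x2},{x7},{x1,x7},{x2,x5},{x6,x7},{x1,x6,x7}}
  U123={{x1,x7},{x1,x6,x7}} U124={{x1,x7},{x1,x6,x7}} U134={{x7},{x1,x7},{x2,x5},{x6,x7},{x1,x6,x7}} U234={{x1,x7},{x1,x6,x7}}
  U1234={{x1,x7},{x1,x6,x7}}
C dims 4,6,4,1; δ0: rk_F7 3; δ1: rk_F7 3; δ2: rk_F7 1
Ȟ^0 = (4 − 3) − 0 = 1, so Ȟ^0 ≅ Z/7
Ȟ^1 = (6 − 3) − 3 = 0, so Ȟ^1 ≅ 0
Ȟ^2 = (4 − 1) − 3 = 0, so Ȟ^2 ≅ 0


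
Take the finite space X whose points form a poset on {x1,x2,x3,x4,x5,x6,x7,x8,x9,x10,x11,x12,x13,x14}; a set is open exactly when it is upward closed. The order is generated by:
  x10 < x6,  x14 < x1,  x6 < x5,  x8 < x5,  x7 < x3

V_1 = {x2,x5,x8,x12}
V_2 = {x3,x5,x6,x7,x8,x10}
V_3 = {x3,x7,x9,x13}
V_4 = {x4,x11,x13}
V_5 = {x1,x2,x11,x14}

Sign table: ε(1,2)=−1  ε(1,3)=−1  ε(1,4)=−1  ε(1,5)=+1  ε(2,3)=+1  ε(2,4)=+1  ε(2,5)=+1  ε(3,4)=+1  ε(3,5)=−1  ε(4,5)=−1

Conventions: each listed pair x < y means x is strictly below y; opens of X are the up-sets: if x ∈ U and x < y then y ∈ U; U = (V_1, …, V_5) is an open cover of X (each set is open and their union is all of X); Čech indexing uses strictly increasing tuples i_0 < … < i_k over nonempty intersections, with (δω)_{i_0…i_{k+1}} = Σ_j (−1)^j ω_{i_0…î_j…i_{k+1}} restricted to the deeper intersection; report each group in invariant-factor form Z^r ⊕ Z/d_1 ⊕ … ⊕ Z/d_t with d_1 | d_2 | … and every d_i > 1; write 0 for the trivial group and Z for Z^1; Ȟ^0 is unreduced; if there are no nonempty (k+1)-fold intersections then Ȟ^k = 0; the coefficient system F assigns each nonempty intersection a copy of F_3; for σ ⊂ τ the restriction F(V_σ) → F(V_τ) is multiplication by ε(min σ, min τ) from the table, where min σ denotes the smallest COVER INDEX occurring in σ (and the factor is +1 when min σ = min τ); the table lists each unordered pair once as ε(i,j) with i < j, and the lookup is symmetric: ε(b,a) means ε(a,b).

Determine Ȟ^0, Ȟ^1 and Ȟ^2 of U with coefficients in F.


Ȟ^0(U;F) ≅ Z/3, Ȟ^1(U;F) ≅ Z/3, Ȟ^2(U;F) ≅ 0

intersection data:
  V12={x5,x8} V15={x2} V23={x3,x7} V34={x13} V45={x11}
C dims 5,5; δ0: rk_F3 4
Ȟ^0 = (5 − 4) − 0 = 1, so Ȟ^0 ≅ Z/3
Ȟ^1 = (5 − 0) − 4 = 1, so Ȟ^1 ≅ Z/3
Ȟ^2 = (0 − 0) − 0 = 0, so Ȟ^2 ≅ 0
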